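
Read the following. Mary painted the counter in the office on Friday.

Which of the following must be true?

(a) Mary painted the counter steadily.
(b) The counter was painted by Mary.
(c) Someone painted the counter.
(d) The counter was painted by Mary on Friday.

(b), (c), (d)

(a) Not entailed — 'steadily' adds information not in the original event.
(b) Entailed — the original entails any weakening of itself; this just drops 'on Friday', 'in the office'.
(c) Entailed — dropping 'on Friday', 'in the office' and generalizing the agent leaves a sub-description the original still satisfies.
(d) Entailed — the original entails any weakening of itself; this just drops 'in the office'.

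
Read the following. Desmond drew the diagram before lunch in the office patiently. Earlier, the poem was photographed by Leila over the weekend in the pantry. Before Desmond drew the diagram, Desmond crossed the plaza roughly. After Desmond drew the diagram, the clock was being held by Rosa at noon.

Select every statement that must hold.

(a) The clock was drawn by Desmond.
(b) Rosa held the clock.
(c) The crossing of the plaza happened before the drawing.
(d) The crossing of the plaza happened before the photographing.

(a) Not entailed — Desmond drew the diagram, not the clock; the clock belongs to the holding event.
(b) Entailed — 'hold' is an activity; 'was holding' entails that some holding happened, so 'held' holds.
(c) Entailed — the narrative places the crossing before the drawing.
(d) Not entailed — the narrative doesn't order the crossing relative to the photographing.

(b), (c)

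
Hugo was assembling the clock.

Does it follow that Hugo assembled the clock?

no

'was assembling' is progressive; for an accomplishment like 'assemble the clock', it doesn't entail completion.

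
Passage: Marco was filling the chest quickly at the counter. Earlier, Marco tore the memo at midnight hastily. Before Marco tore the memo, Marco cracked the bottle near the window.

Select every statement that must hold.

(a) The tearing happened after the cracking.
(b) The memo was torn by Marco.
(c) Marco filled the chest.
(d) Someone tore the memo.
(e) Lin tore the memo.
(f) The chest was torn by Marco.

(a) Entailed — the narrative places the cracking before the tearing.
(b) Entailed — dropping 'hastily', 'at midnight' leaves a sub-description the original still satisfies.
(c) Not entailed — 'was filling' is progressive on an accomplishment; it does not entail the completed 'filled'.
(d) Entailed — this follows by dropping conjuncts from the tearing event's description.
(e) Not entailed — the passage has Marco tearing the memo, not Lin.
(f) Not entailed — Marco tore the memo, not the chest; the chest belongs to the filling event.

(a), (b), (d)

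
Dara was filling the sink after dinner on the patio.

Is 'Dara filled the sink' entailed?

'was filling' is progressive; for an accomplishment like 'fill the sink', it doesn't entail completion.

no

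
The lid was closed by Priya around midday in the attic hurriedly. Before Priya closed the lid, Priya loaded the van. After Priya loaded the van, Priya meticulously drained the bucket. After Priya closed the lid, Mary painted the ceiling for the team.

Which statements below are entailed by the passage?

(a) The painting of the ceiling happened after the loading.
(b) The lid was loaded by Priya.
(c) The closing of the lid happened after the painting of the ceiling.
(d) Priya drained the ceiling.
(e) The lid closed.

(a), (e)

(a) Entailed — the narrative places the loading before the painting.
(b) Not entailed — Priya loaded the van, not the lid; the lid belongs to the closing event.
(c) Not entailed — the narrative places the closing before the painting, not after.
(d) Not entailed — Priya drained the bucket, not the ceiling; the ceiling belongs to the painting event.
(e) Entailed — 'Priya closed the lid' is causative; it entails the inchoative 'the lid closed'.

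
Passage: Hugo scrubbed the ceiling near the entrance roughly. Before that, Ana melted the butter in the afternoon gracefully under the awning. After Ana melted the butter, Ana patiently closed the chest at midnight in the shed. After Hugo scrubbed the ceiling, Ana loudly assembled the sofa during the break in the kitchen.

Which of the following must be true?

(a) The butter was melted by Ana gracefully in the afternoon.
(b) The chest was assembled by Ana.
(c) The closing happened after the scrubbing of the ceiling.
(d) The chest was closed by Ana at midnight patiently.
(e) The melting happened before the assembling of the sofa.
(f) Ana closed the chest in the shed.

(a) Entailed — every conjunct here is already in the original melting event.
(b) Not entailed — Ana assembled the sofa, not the chest; the chest belongs to the closing event.
(c) Not entailed — the narrative doesn't order the scrubbing relative to the closing.
(d) Entailed — every conjunct here is already in the original closing event.
(e) Entailed — the narrative places the melting before the assembling.
(f) Entailed — this follows by dropping conjuncts from the closing event's description.

(a), (d), (e), (f)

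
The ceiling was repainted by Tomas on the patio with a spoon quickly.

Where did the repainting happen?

on the patio

'on the patio' marks the location of the repainting event.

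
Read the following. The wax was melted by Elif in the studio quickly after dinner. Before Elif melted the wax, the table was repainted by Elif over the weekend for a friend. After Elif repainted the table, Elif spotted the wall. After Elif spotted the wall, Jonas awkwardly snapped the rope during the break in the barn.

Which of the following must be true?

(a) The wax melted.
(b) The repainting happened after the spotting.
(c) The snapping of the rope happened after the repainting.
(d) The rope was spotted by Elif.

(a), (c)

(a) Entailed — 'Elif melted the wax' is causative; it entails the inchoative 'the wax melted'.
(b) Not entailed — the narrative places the repainting before the spotting, not after.
(c) Entailed — the narrative places the repainting before the snapping.
(d) Not entailed — Elif spotted the wall, not the rope; the rope belongs to the snapping event.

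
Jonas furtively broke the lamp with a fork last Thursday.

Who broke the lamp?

Jonas

'Jonas' marks the agent of the breaking event.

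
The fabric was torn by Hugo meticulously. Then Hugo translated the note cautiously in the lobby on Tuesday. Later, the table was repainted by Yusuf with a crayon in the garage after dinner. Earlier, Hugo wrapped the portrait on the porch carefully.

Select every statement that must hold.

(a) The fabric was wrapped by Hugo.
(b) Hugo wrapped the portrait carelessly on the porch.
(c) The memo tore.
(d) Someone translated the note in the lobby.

(a) Not entailed — Hugo wrapped the portrait, not the fabric; the fabric belongs to the tearing event.
(b) Not entailed — 'carelessly' adds a manner not in (and inconsistent with) the original.
(c) Not entailed — the fabric is what tore, not the memo.
(d) Entailed — this follows by dropping conjuncts from the translating event's description.

(d)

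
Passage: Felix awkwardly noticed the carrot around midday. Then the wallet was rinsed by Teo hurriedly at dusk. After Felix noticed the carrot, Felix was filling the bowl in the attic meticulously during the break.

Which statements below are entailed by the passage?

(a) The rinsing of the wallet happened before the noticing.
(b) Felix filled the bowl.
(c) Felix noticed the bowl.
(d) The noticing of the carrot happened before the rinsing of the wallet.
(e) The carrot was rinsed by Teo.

(d)

(a) Not entailed — the narrative places the noticing before the rinsing, not after.
(b) Not entailed — 'was filling' is progressive on an accomplishment; it does not entail the completed 'filled'.
(c) Not entailed — Felix noticed the carrot, not the bowl; the bowl belongs to the filling event.
(d) Entailed — the narrative places the noticing before the rinsing.
(e) Not entailed — Teo rinsed the wallet, not the carrot; the carrot belongs to the noticing event.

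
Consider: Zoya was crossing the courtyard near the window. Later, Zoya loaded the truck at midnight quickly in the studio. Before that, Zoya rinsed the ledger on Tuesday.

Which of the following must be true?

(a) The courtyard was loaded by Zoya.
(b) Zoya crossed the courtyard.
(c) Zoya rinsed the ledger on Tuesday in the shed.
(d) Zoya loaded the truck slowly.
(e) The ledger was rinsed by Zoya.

(e)

(a) Not entailed — Zoya loaded the truck, not the courtyard; the courtyard belongs to the crossing event.
(b) Not entailed — 'was crossing' is progressive on an accomplishment; it does not entail the completed 'crossed'.
(c) Not entailed — 'in the shed' adds information not in the original event.
(d) Not entailed — 'slowly' adds a manner not in (and inconsistent with) the original.
(e) Entailed — the original entails any weakening of itself; this just drops 'on Tuesday'.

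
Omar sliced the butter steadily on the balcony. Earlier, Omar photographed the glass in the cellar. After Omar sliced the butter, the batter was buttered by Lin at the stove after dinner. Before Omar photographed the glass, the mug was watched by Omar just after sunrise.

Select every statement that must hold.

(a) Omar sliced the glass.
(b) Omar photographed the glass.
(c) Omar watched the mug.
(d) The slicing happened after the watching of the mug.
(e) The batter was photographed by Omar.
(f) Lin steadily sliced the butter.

(b), (c), (d)

(a) Not entailed — Omar sliced the butter, not the glass; the glass belongs to the photographing event.
(b) Entailed — dropping 'in the cellar' leaves a sub-description the original still satisfies.
(c) Entailed — every conjunct here is already in the original watching event.
(d) Entailed — the narrative places the watching before the slicing.
(e) Not entailed — Omar photographed the glass, not the batter; the batter belongs to the buttering event.
(f) Not entailed — the passage has Omar slicing the butter, not Lin.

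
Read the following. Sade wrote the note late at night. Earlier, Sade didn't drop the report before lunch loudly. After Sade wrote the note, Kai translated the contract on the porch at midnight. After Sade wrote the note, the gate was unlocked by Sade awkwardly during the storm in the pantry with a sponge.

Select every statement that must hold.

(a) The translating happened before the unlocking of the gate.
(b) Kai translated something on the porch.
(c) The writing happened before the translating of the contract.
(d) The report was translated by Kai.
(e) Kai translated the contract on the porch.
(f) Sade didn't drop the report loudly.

(b), (c), (e)

(a) Not entailed — the narrative doesn't order the translating relative to the unlocking.
(b) Entailed — this follows by dropping conjuncts from the translating event's description.
(c) Entailed — the narrative places the writing before the translating.
(d) Not entailed — Kai translated the contract, not the report; the report belongs to the dropping event.
(e) Entailed — this follows by dropping conjuncts from the translating event's description.
(f) Not entailed — dropping 'before lunch' under negation is not valid — the original leaves open that Sade dropped the report some other way.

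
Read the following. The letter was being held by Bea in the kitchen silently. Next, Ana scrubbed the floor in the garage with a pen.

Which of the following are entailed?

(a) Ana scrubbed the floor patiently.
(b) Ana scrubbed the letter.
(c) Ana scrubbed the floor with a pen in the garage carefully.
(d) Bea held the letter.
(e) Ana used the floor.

(a) Not entailed — 'patiently' adds information not in the original event.
(b) Not entailed — Ana scrubbed the floor, not the letter; the letter belongs to the holding event.
(c) Not entailed — 'carefully' adds information not in the original event.
(d) Entailed — 'hold' is an activity; 'was holding' entails that some holding happened, so 'held' holds.
(e) Not entailed — the floor is the patient, not an instrument — Ana used a pen.

(d)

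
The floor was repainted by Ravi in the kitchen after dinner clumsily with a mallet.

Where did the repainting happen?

in the kitchen

'in the kitchen' marks the location of the repainting event.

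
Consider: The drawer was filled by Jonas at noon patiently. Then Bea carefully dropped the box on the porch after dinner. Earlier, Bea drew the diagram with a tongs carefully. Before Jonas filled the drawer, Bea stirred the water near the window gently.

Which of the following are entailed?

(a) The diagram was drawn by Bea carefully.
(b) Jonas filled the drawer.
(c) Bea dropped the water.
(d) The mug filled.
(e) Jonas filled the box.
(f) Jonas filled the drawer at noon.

(a), (b), (f)

(a) Entailed — the original entails any weakening of itself; this just drops 'with a tongs'.
(b) Entailed — every conjunct here is already in the original filling event.
(c) Not entailed — Bea dropped the box, not the water; the water belongs to the stirring event.
(d) Not entailed — the drawer is what filled, not the mug.
(e) Not entailed — Jonas filled the drawer, not the box; the box belongs to the dropping event.
(f) Entailed — the original entails any weakening of itself; this just drops 'patiently'.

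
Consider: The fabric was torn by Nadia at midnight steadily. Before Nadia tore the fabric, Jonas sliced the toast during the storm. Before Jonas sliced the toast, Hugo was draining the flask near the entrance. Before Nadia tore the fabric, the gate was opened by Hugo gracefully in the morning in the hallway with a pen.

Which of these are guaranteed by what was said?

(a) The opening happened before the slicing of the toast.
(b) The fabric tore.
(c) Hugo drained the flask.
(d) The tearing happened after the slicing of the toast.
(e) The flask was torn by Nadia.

(b), (d)

(a) Not entailed — the narrative doesn't order the opening relative to the slicing.
(b) Entailed — 'Nadia tore the fabric' is causative; it entails the inchoative 'the fabric tore'.
(c) Not entailed — 'was draining' is progressive on an accomplishment; it does not entail the completed 'drained'.
(d) Entailed — the narrative places the slicing before the tearing.
(e) Not entailed — Nadia tore the fabric, not the flask; the flask belongs to the draining event.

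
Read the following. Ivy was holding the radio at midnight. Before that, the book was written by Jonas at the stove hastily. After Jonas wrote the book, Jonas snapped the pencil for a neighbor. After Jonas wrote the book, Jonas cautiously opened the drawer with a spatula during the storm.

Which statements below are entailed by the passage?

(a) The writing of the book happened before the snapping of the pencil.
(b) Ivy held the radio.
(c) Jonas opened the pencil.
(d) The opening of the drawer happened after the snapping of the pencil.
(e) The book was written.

(a) Entailed — the narrative places the writing before the snapping.
(b) Entailed — 'hold' is an activity; 'was holding' entails that some holding happened, so 'held' holds.
(c) Not entailed — Jonas opened the drawer, not the pencil; the pencil belongs to the snapping event.
(d) Not entailed — the narrative doesn't order the snapping relative to the opening.
(e) Entailed — dropping 'hastily', 'at the stove' and generalizing the agent leaves a sub-description the original still satisfies.

(a), (b), (e)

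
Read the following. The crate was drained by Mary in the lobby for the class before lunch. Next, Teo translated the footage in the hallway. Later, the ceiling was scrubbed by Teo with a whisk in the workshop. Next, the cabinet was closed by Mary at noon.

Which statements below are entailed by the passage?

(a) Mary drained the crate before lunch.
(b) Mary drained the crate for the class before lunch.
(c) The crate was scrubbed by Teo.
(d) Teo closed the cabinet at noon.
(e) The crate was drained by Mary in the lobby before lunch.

(a), (b), (e)

(a) Entailed — this follows by dropping conjuncts from the draining event's description.
(b) Entailed — every conjunct here is already in the original draining event.
(c) Not entailed — Teo scrubbed the ceiling, not the crate; the crate belongs to the draining event.
(d) Not entailed — the passage has Mary closing the cabinet, not Teo.
(e) Entailed — every conjunct here is already in the original draining event.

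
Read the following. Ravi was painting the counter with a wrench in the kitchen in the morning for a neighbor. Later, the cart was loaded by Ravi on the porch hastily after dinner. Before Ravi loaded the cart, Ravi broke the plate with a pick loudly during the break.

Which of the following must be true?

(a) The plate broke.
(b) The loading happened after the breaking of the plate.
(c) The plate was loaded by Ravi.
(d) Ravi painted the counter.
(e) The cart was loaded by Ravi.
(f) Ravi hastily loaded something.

(a), (b), (e), (f)

(a) Entailed — 'Ravi broke the plate' is causative; it entails the inchoative 'the plate broke'.
(b) Entailed — the narrative places the breaking before the loading.
(c) Not entailed — Ravi loaded the cart, not the plate; the plate belongs to the breaking event.
(d) Not entailed — 'was painting' is progressive on an accomplishment; it does not entail the completed 'painted'.
(e) Entailed — the original entails any weakening of itself; this just drops 'on the porch', 'after dinner', 'hastily'.
(f) Entailed — this follows by dropping conjuncts from the loading event's description.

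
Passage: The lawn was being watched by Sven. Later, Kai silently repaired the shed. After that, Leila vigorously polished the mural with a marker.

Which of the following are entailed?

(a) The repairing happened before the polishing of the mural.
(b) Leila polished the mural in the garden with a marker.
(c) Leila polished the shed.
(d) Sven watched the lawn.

(a) Entailed — the narrative places the repairing before the polishing.
(b) Not entailed — 'in the garden' adds information not in the original event.
(c) Not entailed — Leila polished the mural, not the shed; the shed belongs to the repairing event.
(d) Entailed — 'watch' is an activity; 'was watching' entails that some watching happened, so 'watched' holds.

(a), (d)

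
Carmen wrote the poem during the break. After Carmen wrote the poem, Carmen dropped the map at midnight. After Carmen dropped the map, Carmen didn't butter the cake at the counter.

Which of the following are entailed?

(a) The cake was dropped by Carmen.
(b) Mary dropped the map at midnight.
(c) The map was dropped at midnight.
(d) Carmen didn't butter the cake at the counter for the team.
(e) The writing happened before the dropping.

(c), (d), (e)

(a) Not entailed — Carmen dropped the map, not the cake; the cake belongs to the buttering event.
(b) Not entailed — the passage has Carmen dropping the map, not Mary.
(c) Entailed — the original entails any weakening of itself; this just generalizes the agent.
(d) Entailed — under negation, adding a further restriction is entailed: if no such buttering event occurred, none occurred for the team either.
(e) Entailed — the narrative places the writing before the dropping.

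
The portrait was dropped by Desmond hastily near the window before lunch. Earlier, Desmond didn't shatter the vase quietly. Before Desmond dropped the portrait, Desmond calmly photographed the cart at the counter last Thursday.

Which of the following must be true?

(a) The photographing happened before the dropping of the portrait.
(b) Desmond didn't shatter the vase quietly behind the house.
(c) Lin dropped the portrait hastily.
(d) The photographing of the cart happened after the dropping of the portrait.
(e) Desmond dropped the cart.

(a), (b)

(a) Entailed — the narrative places the photographing before the dropping.
(b) Entailed — under negation, adding a further restriction is entailed: if no such shattering event occurred, none occurred behind the house either.
(c) Not entailed — the passage has Desmond dropping the portrait, not Lin.
(d) Not entailed — the narrative places the photographing before the dropping, not after.
(e) Not entailed — Desmond dropped the portrait, not the cart; the cart belongs to the photographing event.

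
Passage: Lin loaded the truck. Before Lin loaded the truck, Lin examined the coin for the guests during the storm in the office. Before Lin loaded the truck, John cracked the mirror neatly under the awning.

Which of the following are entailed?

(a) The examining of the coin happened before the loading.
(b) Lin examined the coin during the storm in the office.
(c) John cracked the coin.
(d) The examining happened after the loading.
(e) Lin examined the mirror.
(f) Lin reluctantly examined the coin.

(a), (b)

(a) Entailed — the narrative places the examining before the loading.
(b) Entailed — the original entails any weakening of itself; this just drops 'for the guests'.
(c) Not entailed — John cracked the mirror, not the coin; the coin belongs to the examining event.
(d) Not entailed — the narrative places the examining before the loading, not after.
(e) Not entailed — Lin examined the coin, not the mirror; the mirror belongs to the cracking event.
(f) Not entailed — 'reluctantly' adds information not in the original event.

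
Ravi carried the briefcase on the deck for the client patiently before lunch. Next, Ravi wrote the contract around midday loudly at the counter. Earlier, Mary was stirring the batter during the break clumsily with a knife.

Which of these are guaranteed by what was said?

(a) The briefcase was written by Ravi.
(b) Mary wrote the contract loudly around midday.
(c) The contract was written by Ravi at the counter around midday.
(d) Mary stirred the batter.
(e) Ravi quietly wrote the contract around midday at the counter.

(c), (d)

(a) Not entailed — Ravi wrote the contract, not the briefcase; the briefcase belongs to the carrying event.
(b) Not entailed — the passage has Ravi writing the contract, not Mary.
(c) Entailed — this follows by dropping conjuncts from the writing event's description.
(d) Entailed — 'stir' is an activity; 'was stirring' entails that some stirring happened, so 'stirred' holds.
(e) Not entailed — 'quietly' adds a manner not in (and inconsistent with) the original.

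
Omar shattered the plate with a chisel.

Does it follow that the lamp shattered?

Nothing is said about any lamp; only the plate is affected.

no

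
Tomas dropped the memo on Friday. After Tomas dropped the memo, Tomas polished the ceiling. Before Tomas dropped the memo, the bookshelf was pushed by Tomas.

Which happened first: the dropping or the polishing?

the dropping

The connectives place the dropping before the polishing.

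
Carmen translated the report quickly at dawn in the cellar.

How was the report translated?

quickly

'quickly' marks the manner of the translating event.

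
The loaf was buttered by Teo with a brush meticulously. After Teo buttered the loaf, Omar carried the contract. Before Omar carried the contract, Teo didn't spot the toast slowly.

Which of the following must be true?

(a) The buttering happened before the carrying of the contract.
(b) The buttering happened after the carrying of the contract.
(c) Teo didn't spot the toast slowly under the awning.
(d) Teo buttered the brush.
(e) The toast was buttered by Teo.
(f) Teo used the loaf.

(a), (c)

(a) Entailed — the narrative places the buttering before the carrying.
(b) Not entailed — the narrative places the buttering before the carrying, not after.
(c) Entailed — under negation, adding a further restriction is entailed: if no such spotting event occurred, none occurred under the awning either.
(d) Not entailed — the brush is the instrument, not what was buttered.
(e) Not entailed — Teo buttered the loaf, not the toast; the toast belongs to the spotting event.
(f) Not entailed — the loaf is the patient, not an instrument — Teo used a brush.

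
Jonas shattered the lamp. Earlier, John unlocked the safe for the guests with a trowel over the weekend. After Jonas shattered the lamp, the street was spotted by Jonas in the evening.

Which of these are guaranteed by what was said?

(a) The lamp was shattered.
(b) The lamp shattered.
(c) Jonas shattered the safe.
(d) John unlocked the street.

(a) Entailed — every conjunct here is already in the original shattering event.
(b) Entailed — 'Jonas shattered the lamp' is causative; it entails the inchoative 'the lamp shattered'.
(c) Not entailed — Jonas shattered the lamp, not the safe; the safe belongs to the unlocking event.
(d) Not entailed — John unlocked the safe, not the street; the street belongs to the spotting event.

(a), (b)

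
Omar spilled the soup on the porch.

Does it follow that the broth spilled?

no

Nothing is said about any broth; only the soup is affected.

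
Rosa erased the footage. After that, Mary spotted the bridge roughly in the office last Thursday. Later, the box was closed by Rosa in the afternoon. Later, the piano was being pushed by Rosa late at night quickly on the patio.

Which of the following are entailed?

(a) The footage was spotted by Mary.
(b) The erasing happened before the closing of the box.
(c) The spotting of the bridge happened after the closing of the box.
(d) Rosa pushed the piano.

(b), (d)

(a) Not entailed — Mary spotted the bridge, not the footage; the footage belongs to the erasing event.
(b) Entailed — the narrative places the erasing before the closing.
(c) Not entailed — the narrative places the spotting before the closing, not after.
(d) Entailed — 'push' is an activity; 'was pushing' entails that some pushing happened, so 'pushed' holds.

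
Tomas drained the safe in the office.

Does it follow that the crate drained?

Nothing is said about any crate; only the safe is affected.

no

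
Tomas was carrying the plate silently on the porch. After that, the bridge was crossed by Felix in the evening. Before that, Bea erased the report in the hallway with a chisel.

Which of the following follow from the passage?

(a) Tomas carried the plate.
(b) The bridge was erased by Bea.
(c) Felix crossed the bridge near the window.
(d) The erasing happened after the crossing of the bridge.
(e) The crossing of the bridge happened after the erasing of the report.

(a) Entailed — 'carry' is an activity; 'was carrying' entails that some carrying happened, so 'carried' holds.
(b) Not entailed — Bea erased the report, not the bridge; the bridge belongs to the crossing event.
(c) Not entailed — 'near the window' adds information not in the original event.
(d) Not entailed — the narrative places the erasing before the crossing, not after.
(e) Entailed — the narrative places the erasing before the crossing.

(a), (e)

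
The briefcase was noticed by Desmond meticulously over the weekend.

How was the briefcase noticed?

meticulously

'meticulously' marks the manner of the noticing event.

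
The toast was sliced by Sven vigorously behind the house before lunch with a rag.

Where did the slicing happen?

behind the house

'behind the house' marks the location of the slicing event.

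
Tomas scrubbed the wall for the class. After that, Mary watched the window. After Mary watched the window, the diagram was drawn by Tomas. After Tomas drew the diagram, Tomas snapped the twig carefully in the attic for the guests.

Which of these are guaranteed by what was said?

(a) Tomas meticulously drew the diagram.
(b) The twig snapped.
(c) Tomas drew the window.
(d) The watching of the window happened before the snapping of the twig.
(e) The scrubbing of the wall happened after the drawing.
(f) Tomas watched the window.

(b), (d)

(a) Not entailed — 'meticulously' adds information not in the original event.
(b) Entailed — 'Tomas snapped the twig' is causative; it entails the inchoative 'the twig snapped'.
(c) Not entailed — Tomas drew the diagram, not the window; the window belongs to the watching event.
(d) Entailed — the narrative places the watching before the snapping.
(e) Not entailed — the narrative places the scrubbing before the drawing, not after.
(f) Not entailed — the passage has Mary watching the window, not Tomas.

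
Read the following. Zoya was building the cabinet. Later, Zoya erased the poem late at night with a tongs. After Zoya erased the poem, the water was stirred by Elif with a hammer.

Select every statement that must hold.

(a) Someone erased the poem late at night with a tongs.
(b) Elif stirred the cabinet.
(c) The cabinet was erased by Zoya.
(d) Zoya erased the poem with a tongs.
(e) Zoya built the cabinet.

(a), (d)

(a) Entailed — every conjunct here is already in the original erasing event.
(b) Not entailed — Elif stirred the water, not the cabinet; the cabinet belongs to the building event.
(c) Not entailed — Zoya erased the poem, not the cabinet; the cabinet belongs to the building event.
(d) Entailed — every conjunct here is already in the original erasing event.
(e) Not entailed — 'was building' is progressive on an accomplishment; it does not entail the completed 'built'.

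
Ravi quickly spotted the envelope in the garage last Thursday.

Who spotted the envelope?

Ravi

'Ravi' marks the agent of the spotting event.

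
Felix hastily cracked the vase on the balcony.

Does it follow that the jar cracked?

Nothing is said about any jar; only the vase is affected.

no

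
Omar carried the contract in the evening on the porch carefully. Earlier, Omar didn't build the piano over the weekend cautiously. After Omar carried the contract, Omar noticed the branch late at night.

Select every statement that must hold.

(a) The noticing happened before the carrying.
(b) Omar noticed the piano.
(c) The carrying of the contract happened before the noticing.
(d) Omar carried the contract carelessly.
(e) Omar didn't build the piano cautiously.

(a) Not entailed — the narrative places the carrying before the noticing, not after.
(b) Not entailed — Omar noticed the branch, not the piano; the piano belongs to the building event.
(c) Entailed — the narrative places the carrying before the noticing.
(d) Not entailed — 'carelessly' adds a manner not in (and inconsistent with) the original.
(e) Not entailed — dropping 'over the weekend' under negation is not valid — the original leaves open that Omar built the piano some other way.

(c)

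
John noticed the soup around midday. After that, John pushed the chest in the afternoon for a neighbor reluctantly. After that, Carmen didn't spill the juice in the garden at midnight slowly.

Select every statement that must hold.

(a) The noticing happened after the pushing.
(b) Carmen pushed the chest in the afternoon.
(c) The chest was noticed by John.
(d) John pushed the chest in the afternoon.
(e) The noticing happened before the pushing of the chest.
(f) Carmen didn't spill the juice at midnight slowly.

(d), (e)

(a) Not entailed — the narrative places the noticing before the pushing, not after.
(b) Not entailed — the passage has John pushing the chest, not Carmen.
(c) Not entailed — John noticed the soup, not the chest; the chest belongs to the pushing event.
(d) Entailed — every conjunct here is already in the original pushing event.
(e) Entailed — the narrative places the noticing before the pushing.
(f) Not entailed — dropping 'in the garden' under negation is not valid — the original leaves open that Carmen spilled the juice some other way.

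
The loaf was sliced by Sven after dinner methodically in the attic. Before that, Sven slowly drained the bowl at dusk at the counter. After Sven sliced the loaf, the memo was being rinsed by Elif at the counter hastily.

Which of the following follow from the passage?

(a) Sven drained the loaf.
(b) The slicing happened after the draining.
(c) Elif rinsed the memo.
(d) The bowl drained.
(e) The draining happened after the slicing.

(a) Not entailed — Sven drained the bowl, not the loaf; the loaf belongs to the slicing event.
(b) Entailed — the narrative places the draining before the slicing.
(c) Entailed — 'rinse' is an activity; 'was rinsing' entails that some rinsing happened, so 'rinsed' holds.
(d) Entailed — 'Sven drained the bowl' is causative; it entails the inchoative 'the bowl drained'.
(e) Not entailed — the narrative places the draining before the slicing, not after.

(b), (c), (d)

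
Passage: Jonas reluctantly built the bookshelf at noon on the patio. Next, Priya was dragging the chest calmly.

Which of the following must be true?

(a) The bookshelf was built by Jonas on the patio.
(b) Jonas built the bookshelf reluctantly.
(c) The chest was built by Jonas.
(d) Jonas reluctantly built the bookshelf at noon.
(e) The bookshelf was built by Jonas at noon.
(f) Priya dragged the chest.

(a), (b), (d), (e), (f)

(a) Entailed — this follows by dropping conjuncts from the building event's description.
(b) Entailed — every conjunct here is already in the original building event.
(c) Not entailed — Jonas built the bookshelf, not the chest; the chest belongs to the dragging event.
(d) Entailed — this follows by dropping conjuncts from the building event's description.
(e) Entailed — dropping 'on the patio', 'reluctantly' leaves a sub-description the original still satisfies.
(f) Entailed — 'drag' is an activity; 'was dragging' entails that some dragging happened, so 'dragged' holds.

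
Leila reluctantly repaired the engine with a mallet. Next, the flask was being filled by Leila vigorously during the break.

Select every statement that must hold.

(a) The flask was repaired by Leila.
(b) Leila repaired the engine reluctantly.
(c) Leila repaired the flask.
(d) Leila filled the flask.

(a) Not entailed — Leila repaired the engine, not the flask; the flask belongs to the filling event.
(b) Entailed — this follows by dropping conjuncts from the repairing event's description.
(c) Not entailed — Leila repaired the engine, not the flask; the flask belongs to the filling event.
(d) Not entailed — 'was filling' is progressive on an accomplishment; it does not entail the completed 'filled'.

(b)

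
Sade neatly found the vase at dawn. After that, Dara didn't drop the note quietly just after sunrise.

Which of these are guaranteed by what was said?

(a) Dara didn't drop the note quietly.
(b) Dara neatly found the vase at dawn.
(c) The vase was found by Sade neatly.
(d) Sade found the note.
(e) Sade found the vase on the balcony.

(c)

(a) Not entailed — dropping 'just after sunrise' under negation is not valid — the original leaves open that Dara dropped the note some other way.
(b) Not entailed — the passage has Sade finding the vase, not Dara.
(c) Entailed — this follows by dropping conjuncts from the finding event's description.
(d) Not entailed — Sade found the vase, not the note; the note belongs to the dropping event.
(e) Not entailed — 'on the balcony' adds information not in the original event.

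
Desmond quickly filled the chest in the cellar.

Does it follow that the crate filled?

Nothing is said about any crate; only the chest is affected.

no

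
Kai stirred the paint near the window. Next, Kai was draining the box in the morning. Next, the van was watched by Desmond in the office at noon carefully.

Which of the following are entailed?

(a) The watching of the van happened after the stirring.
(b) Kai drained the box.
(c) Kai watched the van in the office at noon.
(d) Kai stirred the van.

(a)

(a) Entailed — the narrative places the stirring before the watching.
(b) Not entailed — 'was draining' is progressive on an accomplishment; it does not entail the completed 'drained'.
(c) Not entailed — the passage has Desmond watching the van, not Kai.
(d) Not entailed — Kai stirred the paint, not the van; the van belongs to the watching event.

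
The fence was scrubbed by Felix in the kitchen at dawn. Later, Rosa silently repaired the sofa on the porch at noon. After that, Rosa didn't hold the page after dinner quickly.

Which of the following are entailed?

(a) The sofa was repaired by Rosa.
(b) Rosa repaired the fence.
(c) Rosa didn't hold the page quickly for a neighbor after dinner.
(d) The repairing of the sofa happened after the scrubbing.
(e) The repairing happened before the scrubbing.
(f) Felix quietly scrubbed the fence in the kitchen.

(a) Entailed — every conjunct here is already in the original repairing event.
(b) Not entailed — Rosa repaired the sofa, not the fence; the fence belongs to the scrubbing event.
(c) Entailed — under negation, adding a further restriction is entailed: if no such holding event occurred, none occurred for a neighbor either.
(d) Entailed — the narrative places the scrubbing before the repairing.
(e) Not entailed — the narrative places the scrubbing before the repairing, not after.
(f) Not entailed — 'quietly' adds information not in the original event.

(a), (c), (d)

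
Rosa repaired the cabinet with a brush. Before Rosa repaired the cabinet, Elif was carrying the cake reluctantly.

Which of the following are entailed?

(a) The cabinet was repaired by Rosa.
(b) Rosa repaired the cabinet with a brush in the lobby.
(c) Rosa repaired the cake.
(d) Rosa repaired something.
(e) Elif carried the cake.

(a), (d), (e)

(a) Entailed — this follows by dropping conjuncts from the repairing event's description.
(b) Not entailed — 'in the lobby' adds information not in the original event.
(c) Not entailed — Rosa repaired the cabinet, not the cake; the cake belongs to the carrying event.
(d) Entailed — the original entails any weakening of itself; this just drops 'with a brush' and generalizes the patient.
(e) Entailed — 'carry' is an activity; 'was carrying' entails that some carrying happened, so 'carried' holds.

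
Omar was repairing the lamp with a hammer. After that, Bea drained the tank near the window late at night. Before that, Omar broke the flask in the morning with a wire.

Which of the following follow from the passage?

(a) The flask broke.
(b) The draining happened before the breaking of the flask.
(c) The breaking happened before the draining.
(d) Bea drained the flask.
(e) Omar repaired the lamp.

(a) Entailed — 'Omar broke the flask' is causative; it entails the inchoative 'the flask broke'.
(b) Not entailed — the narrative places the breaking before the draining, not after.
(c) Entailed — the narrative places the breaking before the draining.
(d) Not entailed — Bea drained the tank, not the flask; the flask belongs to the breaking event.
(e) Not entailed — 'was repairing' is progressive on an accomplishment; it does not entail the completed 'repaired'.

(a), (c)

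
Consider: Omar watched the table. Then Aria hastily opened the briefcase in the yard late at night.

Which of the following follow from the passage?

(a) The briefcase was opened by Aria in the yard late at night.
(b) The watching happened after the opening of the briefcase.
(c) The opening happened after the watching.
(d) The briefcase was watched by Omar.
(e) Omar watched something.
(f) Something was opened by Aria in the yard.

(a), (c), (e), (f)

(a) Entailed — the original entails any weakening of itself; this just drops 'hastily'.
(b) Not entailed — the narrative places the watching before the opening, not after.
(c) Entailed — the narrative places the watching before the opening.
(d) Not entailed — Omar watched the table, not the briefcase; the briefcase belongs to the opening event.
(e) Entailed — generalizing the patient leaves a sub-description the original still satisfies.
(f) Entailed — the original entails any weakening of itself; this just drops 'late at night', 'hastily' and generalizes the patient.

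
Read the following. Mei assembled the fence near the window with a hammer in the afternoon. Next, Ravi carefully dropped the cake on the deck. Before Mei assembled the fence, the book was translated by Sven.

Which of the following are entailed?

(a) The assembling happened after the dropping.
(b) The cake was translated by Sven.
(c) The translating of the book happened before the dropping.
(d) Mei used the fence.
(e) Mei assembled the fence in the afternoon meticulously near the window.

(a) Not entailed — the narrative places the assembling before the dropping, not after.
(b) Not entailed — Sven translated the book, not the cake; the cake belongs to the dropping event.
(c) Entailed — the narrative places the translating before the dropping.
(d) Not entailed — the fence is the patient, not an instrument — Mei used a hammer.
(e) Not entailed — 'meticulously' adds information not in the original event.

(c)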